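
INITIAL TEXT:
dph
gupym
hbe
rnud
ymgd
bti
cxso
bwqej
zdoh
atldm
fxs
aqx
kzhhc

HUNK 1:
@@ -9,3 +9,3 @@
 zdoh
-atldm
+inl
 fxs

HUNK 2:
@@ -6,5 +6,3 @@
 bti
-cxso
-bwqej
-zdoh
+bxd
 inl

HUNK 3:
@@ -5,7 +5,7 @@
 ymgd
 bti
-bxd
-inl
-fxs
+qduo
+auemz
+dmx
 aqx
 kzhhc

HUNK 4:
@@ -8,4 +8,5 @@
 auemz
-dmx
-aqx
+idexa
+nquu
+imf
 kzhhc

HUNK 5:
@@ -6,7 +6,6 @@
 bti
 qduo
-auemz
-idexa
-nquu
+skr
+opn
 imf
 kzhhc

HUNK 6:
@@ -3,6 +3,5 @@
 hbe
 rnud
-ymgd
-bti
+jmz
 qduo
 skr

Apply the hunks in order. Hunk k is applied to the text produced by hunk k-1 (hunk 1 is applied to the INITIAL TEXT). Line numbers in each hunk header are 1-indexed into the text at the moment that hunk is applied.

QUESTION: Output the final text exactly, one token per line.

Hunk 1: at line 9 remove [atldm] add [inl] -> 13 lines: dph gupym hbe rnud ymgd bti cxso bwqej zdoh inl fxs aqx kzhhc
Hunk 2: at line 6 remove [cxso,bwqej,zdoh] add [bxd] -> 11 lines: dph gupym hbe rnud ymgd bti bxd inl fxs aqx kzhhc
Hunk 3: at line 5 remove [bxd,inl,fxs] add [qduo,auemz,dmx] -> 11 lines: dph gupym hbe rnud ymgd bti qduo auemz dmx aqx kzhhc
Hunk 4: at line 8 remove [dmx,aqx] add [idexa,nquu,imf] -> 12 lines: dph gupym hbe rnud ymgd bti qduo auemz idexa nquu imf kzhhc
Hunk 5: at line 6 remove [auemz,idexa,nquu] add [skr,opn] -> 11 lines: dph gupym hbe rnud ymgd bti qduo skr opn imf kzhhc
Hunk 6: at line 3 remove [ymgd,bti] add [jmz] -> 10 lines: dph gupym hbe rnud jmz qduo skr opn imf kzhhc

Answer: dph
gupym
hbe
rnud
jmz
qduo
skr
opn
imf
kzhhc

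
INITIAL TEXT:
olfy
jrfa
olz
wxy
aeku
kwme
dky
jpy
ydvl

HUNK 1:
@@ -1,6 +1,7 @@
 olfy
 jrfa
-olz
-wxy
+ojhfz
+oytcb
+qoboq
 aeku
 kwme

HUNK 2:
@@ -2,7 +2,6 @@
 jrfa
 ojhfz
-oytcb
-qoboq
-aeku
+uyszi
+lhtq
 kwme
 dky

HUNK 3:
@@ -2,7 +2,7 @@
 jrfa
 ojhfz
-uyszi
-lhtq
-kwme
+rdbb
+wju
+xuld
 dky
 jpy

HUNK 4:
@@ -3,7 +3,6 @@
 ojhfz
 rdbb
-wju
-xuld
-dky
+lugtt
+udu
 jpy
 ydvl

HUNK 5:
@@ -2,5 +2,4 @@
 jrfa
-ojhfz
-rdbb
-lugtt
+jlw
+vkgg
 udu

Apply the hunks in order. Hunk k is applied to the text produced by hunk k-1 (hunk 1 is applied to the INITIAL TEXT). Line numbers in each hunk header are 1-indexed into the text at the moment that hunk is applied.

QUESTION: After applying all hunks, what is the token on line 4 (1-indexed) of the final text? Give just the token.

Hunk 1: at line 1 remove [olz,wxy] add [ojhfz,oytcb,qoboq] -> 10 lines: olfy jrfa ojhfz oytcb qoboq aeku kwme dky jpy ydvl
Hunk 2: at line 2 remove [oytcb,qoboq,aeku] add [uyszi,lhtq] -> 9 lines: olfy jrfa ojhfz uyszi lhtq kwme dky jpy ydvl
Hunk 3: at line 2 remove [uyszi,lhtq,kwme] add [rdbb,wju,xuld] -> 9 lines: olfy jrfa ojhfz rdbb wju xuld dky jpy ydvl
Hunk 4: at line 3 remove [wju,xuld,dky] add [lugtt,udu] -> 8 lines: olfy jrfa ojhfz rdbb lugtt udu jpy ydvl
Hunk 5: at line 2 remove [ojhfz,rdbb,lugtt] add [jlw,vkgg] -> 7 lines: olfy jrfa jlw vkgg udu jpy ydvl
Final line 4: vkgg

Answer: vkgg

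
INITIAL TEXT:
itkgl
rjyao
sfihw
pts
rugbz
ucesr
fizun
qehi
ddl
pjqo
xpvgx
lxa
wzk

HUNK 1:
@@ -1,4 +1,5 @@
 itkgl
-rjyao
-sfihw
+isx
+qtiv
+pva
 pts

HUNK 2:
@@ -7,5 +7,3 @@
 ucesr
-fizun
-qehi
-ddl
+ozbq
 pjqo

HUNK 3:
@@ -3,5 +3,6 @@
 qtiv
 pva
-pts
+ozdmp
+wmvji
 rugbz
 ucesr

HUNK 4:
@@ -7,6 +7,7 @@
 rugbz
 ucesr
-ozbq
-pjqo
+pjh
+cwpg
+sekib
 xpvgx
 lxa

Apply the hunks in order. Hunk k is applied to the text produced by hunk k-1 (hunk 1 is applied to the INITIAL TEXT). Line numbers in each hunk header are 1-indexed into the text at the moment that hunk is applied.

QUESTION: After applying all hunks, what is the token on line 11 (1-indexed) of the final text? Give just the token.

Hunk 1: at line 1 remove [rjyao,sfihw] add [isx,qtiv,pva] -> 14 lines: itkgl isx qtiv pva pts rugbz ucesr fizun qehi ddl pjqo xpvgx lxa wzk
Hunk 2: at line 7 remove [fizun,qehi,ddl] add [ozbq] -> 12 lines: itkgl isx qtiv pva pts rugbz ucesr ozbq pjqo xpvgx lxa wzk
Hunk 3: at line 3 remove [pts] add [ozdmp,wmvji] -> 13 lines: itkgl isx qtiv pva ozdmp wmvji rugbz ucesr ozbq pjqo xpvgx lxa wzk
Hunk 4: at line 7 remove [ozbq,pjqo] add [pjh,cwpg,sekib] -> 14 lines: itkgl isx qtiv pva ozdmp wmvji rugbz ucesr pjh cwpg sekib xpvgx lxa wzk
Final line 11: sekib

Answer: sekib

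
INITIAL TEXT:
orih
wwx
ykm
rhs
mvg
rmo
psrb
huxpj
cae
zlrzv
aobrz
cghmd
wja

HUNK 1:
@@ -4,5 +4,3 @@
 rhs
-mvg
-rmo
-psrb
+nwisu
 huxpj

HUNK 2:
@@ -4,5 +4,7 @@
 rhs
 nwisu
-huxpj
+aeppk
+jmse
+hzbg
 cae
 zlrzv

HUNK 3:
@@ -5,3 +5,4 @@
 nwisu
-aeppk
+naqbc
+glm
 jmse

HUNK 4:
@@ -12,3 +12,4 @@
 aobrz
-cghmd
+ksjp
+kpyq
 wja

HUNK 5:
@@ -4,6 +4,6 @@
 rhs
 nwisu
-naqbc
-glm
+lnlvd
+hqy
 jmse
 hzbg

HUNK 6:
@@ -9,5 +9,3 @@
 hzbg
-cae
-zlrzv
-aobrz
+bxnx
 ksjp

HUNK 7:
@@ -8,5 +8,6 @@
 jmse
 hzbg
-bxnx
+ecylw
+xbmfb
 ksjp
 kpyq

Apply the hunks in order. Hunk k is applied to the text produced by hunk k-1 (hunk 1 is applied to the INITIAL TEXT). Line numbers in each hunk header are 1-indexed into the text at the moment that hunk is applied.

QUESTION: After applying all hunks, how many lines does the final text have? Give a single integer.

Hunk 1: at line 4 remove [mvg,rmo,psrb] add [nwisu] -> 11 lines: orih wwx ykm rhs nwisu huxpj cae zlrzv aobrz cghmd wja
Hunk 2: at line 4 remove [huxpj] add [aeppk,jmse,hzbg] -> 13 lines: orih wwx ykm rhs nwisu aeppk jmse hzbg cae zlrzv aobrz cghmd wja
Hunk 3: at line 5 remove [aeppk] add [naqbc,glm] -> 14 lines: orih wwx ykm rhs nwisu naqbc glm jmse hzbg cae zlrzv aobrz cghmd wja
Hunk 4: at line 12 remove [cghmd] add [ksjp,kpyq] -> 15 lines: orih wwx ykm rhs nwisu naqbc glm jmse hzbg cae zlrzv aobrz ksjp kpyq wja
Hunk 5: at line 4 remove [naqbc,glm] add [lnlvd,hqy] -> 15 lines: orih wwx ykm rhs nwisu lnlvd hqy jmse hzbg cae zlrzv aobrz ksjp kpyq wja
Hunk 6: at line 9 remove [cae,zlrzv,aobrz] add [bxnx] -> 13 lines: orih wwx ykm rhs nwisu lnlvd hqy jmse hzbg bxnx ksjp kpyq wja
Hunk 7: at line 8 remove [bxnx] add [ecylw,xbmfb] -> 14 lines: orih wwx ykm rhs nwisu lnlvd hqy jmse hzbg ecylw xbmfb ksjp kpyq wja
Final line count: 14

Answer: 14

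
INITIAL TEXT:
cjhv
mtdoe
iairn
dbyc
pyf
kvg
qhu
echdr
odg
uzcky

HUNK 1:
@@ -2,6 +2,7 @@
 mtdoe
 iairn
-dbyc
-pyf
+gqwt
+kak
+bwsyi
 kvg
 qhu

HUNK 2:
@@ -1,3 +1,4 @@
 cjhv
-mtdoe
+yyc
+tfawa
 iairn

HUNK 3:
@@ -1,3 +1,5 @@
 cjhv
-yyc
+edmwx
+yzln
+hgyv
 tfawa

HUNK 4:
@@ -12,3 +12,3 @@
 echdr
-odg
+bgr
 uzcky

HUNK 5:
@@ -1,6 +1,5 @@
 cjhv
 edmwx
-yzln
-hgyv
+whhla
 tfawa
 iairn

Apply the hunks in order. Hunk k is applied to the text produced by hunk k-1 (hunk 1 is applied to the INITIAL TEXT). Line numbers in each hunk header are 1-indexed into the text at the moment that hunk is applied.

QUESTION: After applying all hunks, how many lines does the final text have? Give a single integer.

Hunk 1: at line 2 remove [dbyc,pyf] add [gqwt,kak,bwsyi] -> 11 lines: cjhv mtdoe iairn gqwt kak bwsyi kvg qhu echdr odg uzcky
Hunk 2: at line 1 remove [mtdoe] add [yyc,tfawa] -> 12 lines: cjhv yyc tfawa iairn gqwt kak bwsyi kvg qhu echdr odg uzcky
Hunk 3: at line 1 remove [yyc] add [edmwx,yzln,hgyv] -> 14 lines: cjhv edmwx yzln hgyv tfawa iairn gqwt kak bwsyi kvg qhu echdr odg uzcky
Hunk 4: at line 12 remove [odg] add [bgr] -> 14 lines: cjhv edmwx yzln hgyv tfawa iairn gqwt kak bwsyi kvg qhu echdr bgr uzcky
Hunk 5: at line 1 remove [yzln,hgyv] add [whhla] -> 13 lines: cjhv edmwx whhla tfawa iairn gqwt kak bwsyi kvg qhu echdr bgr uzcky
Final line count: 13

Answer: 13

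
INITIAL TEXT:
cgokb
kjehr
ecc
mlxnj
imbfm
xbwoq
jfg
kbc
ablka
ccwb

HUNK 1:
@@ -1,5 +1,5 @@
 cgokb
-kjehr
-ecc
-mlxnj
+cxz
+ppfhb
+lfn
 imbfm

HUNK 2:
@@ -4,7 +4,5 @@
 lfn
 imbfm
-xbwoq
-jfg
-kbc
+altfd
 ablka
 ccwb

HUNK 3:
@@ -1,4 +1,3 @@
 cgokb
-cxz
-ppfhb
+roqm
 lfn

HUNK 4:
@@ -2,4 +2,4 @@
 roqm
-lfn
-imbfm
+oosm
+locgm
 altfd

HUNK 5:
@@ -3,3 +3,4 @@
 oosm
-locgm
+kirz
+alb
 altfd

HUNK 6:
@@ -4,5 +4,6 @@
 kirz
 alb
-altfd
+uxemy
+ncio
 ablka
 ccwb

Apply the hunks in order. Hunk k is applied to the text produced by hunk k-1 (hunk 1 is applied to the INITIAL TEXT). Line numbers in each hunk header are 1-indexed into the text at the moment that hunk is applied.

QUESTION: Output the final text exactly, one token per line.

Answer: cgokb
roqm
oosm
kirz
alb
uxemy
ncio
ablka
ccwb

Derivation:
Hunk 1: at line 1 remove [kjehr,ecc,mlxnj] add [cxz,ppfhb,lfn] -> 10 lines: cgokb cxz ppfhb lfn imbfm xbwoq jfg kbc ablka ccwb
Hunk 2: at line 4 remove [xbwoq,jfg,kbc] add [altfd] -> 8 lines: cgokb cxz ppfhb lfn imbfm altfd ablka ccwb
Hunk 3: at line 1 remove [cxz,ppfhb] add [roqm] -> 7 lines: cgokb roqm lfn imbfm altfd ablka ccwb
Hunk 4: at line 2 remove [lfn,imbfm] add [oosm,locgm] -> 7 lines: cgokb roqm oosm locgm altfd ablka ccwb
Hunk 5: at line 3 remove [locgm] add [kirz,alb] -> 8 lines: cgokb roqm oosm kirz alb altfd ablka ccwb
Hunk 6: at line 4 remove [altfd] add [uxemy,ncio] -> 9 lines: cgokb roqm oosm kirz alb uxemy ncio ablka ccwb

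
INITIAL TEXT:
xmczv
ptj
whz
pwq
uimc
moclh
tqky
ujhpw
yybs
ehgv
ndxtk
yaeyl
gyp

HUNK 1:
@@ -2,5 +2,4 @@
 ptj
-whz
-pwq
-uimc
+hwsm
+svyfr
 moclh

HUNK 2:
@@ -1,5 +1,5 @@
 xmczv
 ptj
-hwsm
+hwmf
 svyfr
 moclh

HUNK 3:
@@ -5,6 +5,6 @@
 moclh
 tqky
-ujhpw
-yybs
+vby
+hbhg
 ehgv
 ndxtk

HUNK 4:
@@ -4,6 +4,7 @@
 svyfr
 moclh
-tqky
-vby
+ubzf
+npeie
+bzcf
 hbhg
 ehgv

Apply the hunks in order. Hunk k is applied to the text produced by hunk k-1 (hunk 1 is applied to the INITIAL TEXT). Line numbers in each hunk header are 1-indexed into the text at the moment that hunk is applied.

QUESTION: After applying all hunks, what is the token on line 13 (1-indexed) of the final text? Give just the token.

Answer: gyp

Derivation:
Hunk 1: at line 2 remove [whz,pwq,uimc] add [hwsm,svyfr] -> 12 lines: xmczv ptj hwsm svyfr moclh tqky ujhpw yybs ehgv ndxtk yaeyl gyp
Hunk 2: at line 1 remove [hwsm] add [hwmf] -> 12 lines: xmczv ptj hwmf svyfr moclh tqky ujhpw yybs ehgv ndxtk yaeyl gyp
Hunk 3: at line 5 remove [ujhpw,yybs] add [vby,hbhg] -> 12 lines: xmczv ptj hwmf svyfr moclh tqky vby hbhg ehgv ndxtk yaeyl gyp
Hunk 4: at line 4 remove [tqky,vby] add [ubzf,npeie,bzcf] -> 13 lines: xmczv ptj hwmf svyfr moclh ubzf npeie bzcf hbhg ehgv ndxtk yaeyl gyp
Final line 13: gyp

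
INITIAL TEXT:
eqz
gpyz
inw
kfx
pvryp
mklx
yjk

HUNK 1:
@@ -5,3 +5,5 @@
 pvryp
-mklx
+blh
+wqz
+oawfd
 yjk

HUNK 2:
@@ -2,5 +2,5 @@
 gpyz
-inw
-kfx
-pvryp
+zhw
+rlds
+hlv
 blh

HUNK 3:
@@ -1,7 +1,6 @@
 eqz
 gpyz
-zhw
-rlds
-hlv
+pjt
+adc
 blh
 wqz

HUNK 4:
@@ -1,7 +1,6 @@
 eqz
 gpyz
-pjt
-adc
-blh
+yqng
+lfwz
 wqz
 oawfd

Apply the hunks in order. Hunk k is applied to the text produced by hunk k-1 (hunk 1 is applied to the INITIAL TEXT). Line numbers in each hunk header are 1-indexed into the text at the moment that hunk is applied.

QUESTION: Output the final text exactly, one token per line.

Hunk 1: at line 5 remove [mklx] add [blh,wqz,oawfd] -> 9 lines: eqz gpyz inw kfx pvryp blh wqz oawfd yjk
Hunk 2: at line 2 remove [inw,kfx,pvryp] add [zhw,rlds,hlv] -> 9 lines: eqz gpyz zhw rlds hlv blh wqz oawfd yjk
Hunk 3: at line 1 remove [zhw,rlds,hlv] add [pjt,adc] -> 8 lines: eqz gpyz pjt adc blh wqz oawfd yjk
Hunk 4: at line 1 remove [pjt,adc,blh] add [yqng,lfwz] -> 7 lines: eqz gpyz yqng lfwz wqz oawfd yjk

Answer: eqz
gpyz
yqng
lfwz
wqz
oawfd
yjk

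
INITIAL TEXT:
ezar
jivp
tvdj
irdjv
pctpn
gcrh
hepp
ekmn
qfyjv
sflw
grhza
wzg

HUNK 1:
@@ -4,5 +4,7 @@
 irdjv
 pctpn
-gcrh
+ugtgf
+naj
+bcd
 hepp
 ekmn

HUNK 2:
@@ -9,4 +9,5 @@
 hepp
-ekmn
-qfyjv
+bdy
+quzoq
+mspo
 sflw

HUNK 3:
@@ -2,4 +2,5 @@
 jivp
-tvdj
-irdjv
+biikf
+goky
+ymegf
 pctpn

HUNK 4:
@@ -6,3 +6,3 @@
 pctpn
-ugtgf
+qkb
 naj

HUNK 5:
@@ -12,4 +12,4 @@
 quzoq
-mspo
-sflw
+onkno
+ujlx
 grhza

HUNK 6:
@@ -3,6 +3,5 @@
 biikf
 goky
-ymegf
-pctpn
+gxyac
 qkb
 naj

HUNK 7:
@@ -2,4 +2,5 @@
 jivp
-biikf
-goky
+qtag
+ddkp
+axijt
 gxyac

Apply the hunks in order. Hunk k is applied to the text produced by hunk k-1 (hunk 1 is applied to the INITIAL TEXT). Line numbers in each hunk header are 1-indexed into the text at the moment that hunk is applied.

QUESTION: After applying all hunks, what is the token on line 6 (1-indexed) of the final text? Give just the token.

Answer: gxyac

Derivation:
Hunk 1: at line 4 remove [gcrh] add [ugtgf,naj,bcd] -> 14 lines: ezar jivp tvdj irdjv pctpn ugtgf naj bcd hepp ekmn qfyjv sflw grhza wzg
Hunk 2: at line 9 remove [ekmn,qfyjv] add [bdy,quzoq,mspo] -> 15 lines: ezar jivp tvdj irdjv pctpn ugtgf naj bcd hepp bdy quzoq mspo sflw grhza wzg
Hunk 3: at line 2 remove [tvdj,irdjv] add [biikf,goky,ymegf] -> 16 lines: ezar jivp biikf goky ymegf pctpn ugtgf naj bcd hepp bdy quzoq mspo sflw grhza wzg
Hunk 4: at line 6 remove [ugtgf] add [qkb] -> 16 lines: ezar jivp biikf goky ymegf pctpn qkb naj bcd hepp bdy quzoq mspo sflw grhza wzg
Hunk 5: at line 12 remove [mspo,sflw] add [onkno,ujlx] -> 16 lines: ezar jivp biikf goky ymegf pctpn qkb naj bcd hepp bdy quzoq onkno ujlx grhza wzg
Hunk 6: at line 3 remove [ymegf,pctpn] add [gxyac] -> 15 lines: ezar jivp biikf goky gxyac qkb naj bcd hepp bdy quzoq onkno ujlx grhza wzg
Hunk 7: at line 2 remove [biikf,goky] add [qtag,ddkp,axijt] -> 16 lines: ezar jivp qtag ddkp axijt gxyac qkb naj bcd hepp bdy quzoq onkno ujlx grhza wzg
Final line 6: gxyac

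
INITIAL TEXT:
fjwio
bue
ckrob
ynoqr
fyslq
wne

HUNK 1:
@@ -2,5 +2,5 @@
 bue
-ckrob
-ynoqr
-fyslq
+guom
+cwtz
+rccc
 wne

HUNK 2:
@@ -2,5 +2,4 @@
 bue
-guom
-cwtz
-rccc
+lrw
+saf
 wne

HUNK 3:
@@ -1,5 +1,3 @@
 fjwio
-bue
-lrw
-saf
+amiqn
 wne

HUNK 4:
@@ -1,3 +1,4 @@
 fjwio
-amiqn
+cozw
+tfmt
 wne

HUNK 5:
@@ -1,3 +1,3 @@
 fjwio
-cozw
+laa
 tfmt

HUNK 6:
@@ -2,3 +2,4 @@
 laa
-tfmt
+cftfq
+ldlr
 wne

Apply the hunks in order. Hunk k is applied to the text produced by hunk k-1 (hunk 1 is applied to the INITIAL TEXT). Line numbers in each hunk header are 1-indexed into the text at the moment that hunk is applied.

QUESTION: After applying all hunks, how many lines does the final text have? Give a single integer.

Hunk 1: at line 2 remove [ckrob,ynoqr,fyslq] add [guom,cwtz,rccc] -> 6 lines: fjwio bue guom cwtz rccc wne
Hunk 2: at line 2 remove [guom,cwtz,rccc] add [lrw,saf] -> 5 lines: fjwio bue lrw saf wne
Hunk 3: at line 1 remove [bue,lrw,saf] add [amiqn] -> 3 lines: fjwio amiqn wne
Hunk 4: at line 1 remove [amiqn] add [cozw,tfmt] -> 4 lines: fjwio cozw tfmt wne
Hunk 5: at line 1 remove [cozw] add [laa] -> 4 lines: fjwio laa tfmt wne
Hunk 6: at line 2 remove [tfmt] add [cftfq,ldlr] -> 5 lines: fjwio laa cftfq ldlr wne
Final line count: 5

Answer: 5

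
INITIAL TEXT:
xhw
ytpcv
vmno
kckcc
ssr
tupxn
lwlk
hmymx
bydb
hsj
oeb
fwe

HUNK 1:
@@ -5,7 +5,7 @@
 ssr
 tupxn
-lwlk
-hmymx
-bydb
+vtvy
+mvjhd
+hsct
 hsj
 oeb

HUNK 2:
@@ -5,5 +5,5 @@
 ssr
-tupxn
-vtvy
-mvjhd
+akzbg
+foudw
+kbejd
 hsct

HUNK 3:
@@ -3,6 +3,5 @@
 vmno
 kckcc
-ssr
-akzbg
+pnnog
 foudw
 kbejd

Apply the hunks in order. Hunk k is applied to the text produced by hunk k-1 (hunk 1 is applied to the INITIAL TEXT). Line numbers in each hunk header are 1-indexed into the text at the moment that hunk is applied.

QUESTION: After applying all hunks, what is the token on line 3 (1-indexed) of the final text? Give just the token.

Answer: vmno

Derivation:
Hunk 1: at line 5 remove [lwlk,hmymx,bydb] add [vtvy,mvjhd,hsct] -> 12 lines: xhw ytpcv vmno kckcc ssr tupxn vtvy mvjhd hsct hsj oeb fwe
Hunk 2: at line 5 remove [tupxn,vtvy,mvjhd] add [akzbg,foudw,kbejd] -> 12 lines: xhw ytpcv vmno kckcc ssr akzbg foudw kbejd hsct hsj oeb fwe
Hunk 3: at line 3 remove [ssr,akzbg] add [pnnog] -> 11 lines: xhw ytpcv vmno kckcc pnnog foudw kbejd hsct hsj oeb fwe
Final line 3: vmno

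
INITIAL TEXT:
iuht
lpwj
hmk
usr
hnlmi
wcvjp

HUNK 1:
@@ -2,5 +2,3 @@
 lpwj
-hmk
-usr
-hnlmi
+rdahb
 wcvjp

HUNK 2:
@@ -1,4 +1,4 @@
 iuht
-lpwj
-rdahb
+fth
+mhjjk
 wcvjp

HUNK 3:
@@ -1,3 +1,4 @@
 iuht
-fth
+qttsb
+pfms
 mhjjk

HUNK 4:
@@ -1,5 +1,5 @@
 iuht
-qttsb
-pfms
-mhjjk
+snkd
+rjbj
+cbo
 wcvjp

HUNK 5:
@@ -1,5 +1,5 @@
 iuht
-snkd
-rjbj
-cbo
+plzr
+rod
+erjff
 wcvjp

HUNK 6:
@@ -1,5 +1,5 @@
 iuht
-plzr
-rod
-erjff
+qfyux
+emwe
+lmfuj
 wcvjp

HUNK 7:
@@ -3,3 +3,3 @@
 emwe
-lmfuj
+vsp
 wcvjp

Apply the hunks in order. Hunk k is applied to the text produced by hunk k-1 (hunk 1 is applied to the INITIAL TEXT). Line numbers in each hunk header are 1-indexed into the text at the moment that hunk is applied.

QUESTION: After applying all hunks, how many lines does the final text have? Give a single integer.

Hunk 1: at line 2 remove [hmk,usr,hnlmi] add [rdahb] -> 4 lines: iuht lpwj rdahb wcvjp
Hunk 2: at line 1 remove [lpwj,rdahb] add [fth,mhjjk] -> 4 lines: iuht fth mhjjk wcvjp
Hunk 3: at line 1 remove [fth] add [qttsb,pfms] -> 5 lines: iuht qttsb pfms mhjjk wcvjp
Hunk 4: at line 1 remove [qttsb,pfms,mhjjk] add [snkd,rjbj,cbo] -> 5 lines: iuht snkd rjbj cbo wcvjp
Hunk 5: at line 1 remove [snkd,rjbj,cbo] add [plzr,rod,erjff] -> 5 lines: iuht plzr rod erjff wcvjp
Hunk 6: at line 1 remove [plzr,rod,erjff] add [qfyux,emwe,lmfuj] -> 5 lines: iuht qfyux emwe lmfuj wcvjp
Hunk 7: at line 3 remove [lmfuj] add [vsp] -> 5 lines: iuht qfyux emwe vsp wcvjp
Final line count: 5

Answer: 5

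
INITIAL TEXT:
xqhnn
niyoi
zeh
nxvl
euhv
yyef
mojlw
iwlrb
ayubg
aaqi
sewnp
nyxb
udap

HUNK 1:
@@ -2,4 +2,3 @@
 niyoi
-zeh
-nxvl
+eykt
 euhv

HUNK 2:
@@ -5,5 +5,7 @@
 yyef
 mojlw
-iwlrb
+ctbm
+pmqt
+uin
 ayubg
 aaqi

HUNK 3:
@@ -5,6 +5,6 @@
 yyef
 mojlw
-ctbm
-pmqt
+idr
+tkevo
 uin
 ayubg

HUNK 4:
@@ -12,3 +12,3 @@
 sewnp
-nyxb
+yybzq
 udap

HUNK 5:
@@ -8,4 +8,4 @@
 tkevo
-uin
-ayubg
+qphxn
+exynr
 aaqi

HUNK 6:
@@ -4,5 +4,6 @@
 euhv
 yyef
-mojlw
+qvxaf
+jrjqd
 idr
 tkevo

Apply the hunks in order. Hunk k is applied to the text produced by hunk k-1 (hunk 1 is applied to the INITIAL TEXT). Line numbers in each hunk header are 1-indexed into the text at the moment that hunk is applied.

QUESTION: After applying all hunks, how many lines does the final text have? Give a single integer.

Answer: 15

Derivation:
Hunk 1: at line 2 remove [zeh,nxvl] add [eykt] -> 12 lines: xqhnn niyoi eykt euhv yyef mojlw iwlrb ayubg aaqi sewnp nyxb udap
Hunk 2: at line 5 remove [iwlrb] add [ctbm,pmqt,uin] -> 14 lines: xqhnn niyoi eykt euhv yyef mojlw ctbm pmqt uin ayubg aaqi sewnp nyxb udap
Hunk 3: at line 5 remove [ctbm,pmqt] add [idr,tkevo] -> 14 lines: xqhnn niyoi eykt euhv yyef mojlw idr tkevo uin ayubg aaqi sewnp nyxb udap
Hunk 4: at line 12 remove [nyxb] add [yybzq] -> 14 lines: xqhnn niyoi eykt euhv yyef mojlw idr tkevo uin ayubg aaqi sewnp yybzq udap
Hunk 5: at line 8 remove [uin,ayubg] add [qphxn,exynr] -> 14 lines: xqhnn niyoi eykt euhv yyef mojlw idr tkevo qphxn exynr aaqi sewnp yybzq udap
Hunk 6: at line 4 remove [mojlw] add [qvxaf,jrjqd] -> 15 lines: xqhnn niyoi eykt euhv yyef qvxaf jrjqd idr tkevo qphxn exynr aaqi sewnp yybzq udap
Final line count: 15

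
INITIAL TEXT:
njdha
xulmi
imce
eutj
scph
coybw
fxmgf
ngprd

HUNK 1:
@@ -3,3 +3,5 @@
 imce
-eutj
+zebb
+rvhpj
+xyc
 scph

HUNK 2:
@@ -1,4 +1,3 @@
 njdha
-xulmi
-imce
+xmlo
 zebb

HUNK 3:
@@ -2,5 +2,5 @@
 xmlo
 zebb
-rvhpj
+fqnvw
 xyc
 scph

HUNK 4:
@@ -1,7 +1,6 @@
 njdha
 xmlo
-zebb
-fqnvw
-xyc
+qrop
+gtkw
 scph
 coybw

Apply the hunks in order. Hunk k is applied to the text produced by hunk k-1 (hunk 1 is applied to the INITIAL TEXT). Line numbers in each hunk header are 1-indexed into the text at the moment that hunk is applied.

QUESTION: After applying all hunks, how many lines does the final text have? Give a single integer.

Answer: 8

Derivation:
Hunk 1: at line 3 remove [eutj] add [zebb,rvhpj,xyc] -> 10 lines: njdha xulmi imce zebb rvhpj xyc scph coybw fxmgf ngprd
Hunk 2: at line 1 remove [xulmi,imce] add [xmlo] -> 9 lines: njdha xmlo zebb rvhpj xyc scph coybw fxmgf ngprd
Hunk 3: at line 2 remove [rvhpj] add [fqnvw] -> 9 lines: njdha xmlo zebb fqnvw xyc scph coybw fxmgf ngprd
Hunk 4: at line 1 remove [zebb,fqnvw,xyc] add [qrop,gtkw] -> 8 lines: njdha xmlo qrop gtkw scph coybw fxmgf ngprd
Final line count: 8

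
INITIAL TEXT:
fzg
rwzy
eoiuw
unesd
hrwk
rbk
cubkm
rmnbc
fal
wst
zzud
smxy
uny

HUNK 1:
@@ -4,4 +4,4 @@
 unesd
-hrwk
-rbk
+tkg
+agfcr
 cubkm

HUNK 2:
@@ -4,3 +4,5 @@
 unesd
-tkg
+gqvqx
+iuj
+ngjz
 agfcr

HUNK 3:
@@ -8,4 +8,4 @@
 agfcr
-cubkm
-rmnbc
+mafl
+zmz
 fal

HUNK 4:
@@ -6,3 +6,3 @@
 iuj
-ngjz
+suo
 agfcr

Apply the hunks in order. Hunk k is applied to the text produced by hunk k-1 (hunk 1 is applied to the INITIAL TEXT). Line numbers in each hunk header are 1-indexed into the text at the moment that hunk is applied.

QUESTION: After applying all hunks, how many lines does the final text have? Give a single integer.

Answer: 15

Derivation:
Hunk 1: at line 4 remove [hrwk,rbk] add [tkg,agfcr] -> 13 lines: fzg rwzy eoiuw unesd tkg agfcr cubkm rmnbc fal wst zzud smxy uny
Hunk 2: at line 4 remove [tkg] add [gqvqx,iuj,ngjz] -> 15 lines: fzg rwzy eoiuw unesd gqvqx iuj ngjz agfcr cubkm rmnbc fal wst zzud smxy uny
Hunk 3: at line 8 remove [cubkm,rmnbc] add [mafl,zmz] -> 15 lines: fzg rwzy eoiuw unesd gqvqx iuj ngjz agfcr mafl zmz fal wst zzud smxy uny
Hunk 4: at line 6 remove [ngjz] add [suo] -> 15 lines: fzg rwzy eoiuw unesd gqvqx iuj suo agfcr mafl zmz fal wst zzud smxy uny
Final line count: 15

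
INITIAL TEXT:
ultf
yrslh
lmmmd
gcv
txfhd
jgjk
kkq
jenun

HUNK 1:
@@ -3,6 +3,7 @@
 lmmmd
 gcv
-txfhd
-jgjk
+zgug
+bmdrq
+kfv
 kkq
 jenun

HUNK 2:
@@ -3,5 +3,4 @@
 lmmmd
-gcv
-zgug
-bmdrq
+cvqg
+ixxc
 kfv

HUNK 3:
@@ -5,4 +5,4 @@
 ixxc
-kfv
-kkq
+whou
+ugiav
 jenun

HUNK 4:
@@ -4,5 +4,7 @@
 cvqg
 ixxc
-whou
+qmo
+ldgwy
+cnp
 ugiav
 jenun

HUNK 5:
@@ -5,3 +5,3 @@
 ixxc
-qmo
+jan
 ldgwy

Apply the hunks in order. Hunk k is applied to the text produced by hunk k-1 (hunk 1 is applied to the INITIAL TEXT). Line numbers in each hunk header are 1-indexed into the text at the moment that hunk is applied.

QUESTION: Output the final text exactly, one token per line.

Answer: ultf
yrslh
lmmmd
cvqg
ixxc
jan
ldgwy
cnp
ugiav
jenun

Derivation:
Hunk 1: at line 3 remove [txfhd,jgjk] add [zgug,bmdrq,kfv] -> 9 lines: ultf yrslh lmmmd gcv zgug bmdrq kfv kkq jenun
Hunk 2: at line 3 remove [gcv,zgug,bmdrq] add [cvqg,ixxc] -> 8 lines: ultf yrslh lmmmd cvqg ixxc kfv kkq jenun
Hunk 3: at line 5 remove [kfv,kkq] add [whou,ugiav] -> 8 lines: ultf yrslh lmmmd cvqg ixxc whou ugiav jenun
Hunk 4: at line 4 remove [whou] add [qmo,ldgwy,cnp] -> 10 lines: ultf yrslh lmmmd cvqg ixxc qmo ldgwy cnp ugiav jenun
Hunk 5: at line 5 remove [qmo] add [jan] -> 10 lines: ultf yrslh lmmmd cvqg ixxc jan ldgwy cnp ugiav jenun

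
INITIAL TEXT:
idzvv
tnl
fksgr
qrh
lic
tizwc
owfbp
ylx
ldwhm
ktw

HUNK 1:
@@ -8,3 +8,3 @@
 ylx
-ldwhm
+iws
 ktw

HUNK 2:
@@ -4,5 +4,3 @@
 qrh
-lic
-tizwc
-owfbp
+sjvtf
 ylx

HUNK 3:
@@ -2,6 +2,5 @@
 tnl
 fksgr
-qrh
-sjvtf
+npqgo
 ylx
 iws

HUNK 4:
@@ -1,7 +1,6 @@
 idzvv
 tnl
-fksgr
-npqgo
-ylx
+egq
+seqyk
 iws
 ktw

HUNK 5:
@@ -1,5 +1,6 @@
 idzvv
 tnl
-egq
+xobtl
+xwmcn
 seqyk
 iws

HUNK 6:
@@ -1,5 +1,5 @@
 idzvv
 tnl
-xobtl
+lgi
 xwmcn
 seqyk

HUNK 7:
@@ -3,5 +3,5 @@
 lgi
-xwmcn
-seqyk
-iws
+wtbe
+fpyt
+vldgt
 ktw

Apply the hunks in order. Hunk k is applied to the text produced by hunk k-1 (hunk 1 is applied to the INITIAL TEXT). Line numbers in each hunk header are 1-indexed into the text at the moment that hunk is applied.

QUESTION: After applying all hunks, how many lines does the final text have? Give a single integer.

Hunk 1: at line 8 remove [ldwhm] add [iws] -> 10 lines: idzvv tnl fksgr qrh lic tizwc owfbp ylx iws ktw
Hunk 2: at line 4 remove [lic,tizwc,owfbp] add [sjvtf] -> 8 lines: idzvv tnl fksgr qrh sjvtf ylx iws ktw
Hunk 3: at line 2 remove [qrh,sjvtf] add [npqgo] -> 7 lines: idzvv tnl fksgr npqgo ylx iws ktw
Hunk 4: at line 1 remove [fksgr,npqgo,ylx] add [egq,seqyk] -> 6 lines: idzvv tnl egq seqyk iws ktw
Hunk 5: at line 1 remove [egq] add [xobtl,xwmcn] -> 7 lines: idzvv tnl xobtl xwmcn seqyk iws ktw
Hunk 6: at line 1 remove [xobtl] add [lgi] -> 7 lines: idzvv tnl lgi xwmcn seqyk iws ktw
Hunk 7: at line 3 remove [xwmcn,seqyk,iws] add [wtbe,fpyt,vldgt] -> 7 lines: idzvv tnl lgi wtbe fpyt vldgt ktw
Final line count: 7

Answer: 7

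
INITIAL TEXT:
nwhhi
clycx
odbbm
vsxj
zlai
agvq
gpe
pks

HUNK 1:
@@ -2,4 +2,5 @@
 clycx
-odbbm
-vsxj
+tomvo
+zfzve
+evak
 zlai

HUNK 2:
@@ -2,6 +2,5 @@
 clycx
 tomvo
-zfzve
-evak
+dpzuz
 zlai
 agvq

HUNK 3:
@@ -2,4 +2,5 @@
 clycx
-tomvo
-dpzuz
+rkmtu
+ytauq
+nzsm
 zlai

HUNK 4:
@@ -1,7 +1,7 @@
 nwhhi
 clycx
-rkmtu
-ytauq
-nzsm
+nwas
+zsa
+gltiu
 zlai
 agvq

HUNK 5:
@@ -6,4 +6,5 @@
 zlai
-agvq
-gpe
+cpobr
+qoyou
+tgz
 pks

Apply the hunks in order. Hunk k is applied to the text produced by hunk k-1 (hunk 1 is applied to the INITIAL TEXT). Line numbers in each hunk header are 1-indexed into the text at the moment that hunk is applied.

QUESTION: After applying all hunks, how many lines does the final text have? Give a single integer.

Hunk 1: at line 2 remove [odbbm,vsxj] add [tomvo,zfzve,evak] -> 9 lines: nwhhi clycx tomvo zfzve evak zlai agvq gpe pks
Hunk 2: at line 2 remove [zfzve,evak] add [dpzuz] -> 8 lines: nwhhi clycx tomvo dpzuz zlai agvq gpe pks
Hunk 3: at line 2 remove [tomvo,dpzuz] add [rkmtu,ytauq,nzsm] -> 9 lines: nwhhi clycx rkmtu ytauq nzsm zlai agvq gpe pks
Hunk 4: at line 1 remove [rkmtu,ytauq,nzsm] add [nwas,zsa,gltiu] -> 9 lines: nwhhi clycx nwas zsa gltiu zlai agvq gpe pks
Hunk 5: at line 6 remove [agvq,gpe] add [cpobr,qoyou,tgz] -> 10 lines: nwhhi clycx nwas zsa gltiu zlai cpobr qoyou tgz pks
Final line count: 10

Answer: 10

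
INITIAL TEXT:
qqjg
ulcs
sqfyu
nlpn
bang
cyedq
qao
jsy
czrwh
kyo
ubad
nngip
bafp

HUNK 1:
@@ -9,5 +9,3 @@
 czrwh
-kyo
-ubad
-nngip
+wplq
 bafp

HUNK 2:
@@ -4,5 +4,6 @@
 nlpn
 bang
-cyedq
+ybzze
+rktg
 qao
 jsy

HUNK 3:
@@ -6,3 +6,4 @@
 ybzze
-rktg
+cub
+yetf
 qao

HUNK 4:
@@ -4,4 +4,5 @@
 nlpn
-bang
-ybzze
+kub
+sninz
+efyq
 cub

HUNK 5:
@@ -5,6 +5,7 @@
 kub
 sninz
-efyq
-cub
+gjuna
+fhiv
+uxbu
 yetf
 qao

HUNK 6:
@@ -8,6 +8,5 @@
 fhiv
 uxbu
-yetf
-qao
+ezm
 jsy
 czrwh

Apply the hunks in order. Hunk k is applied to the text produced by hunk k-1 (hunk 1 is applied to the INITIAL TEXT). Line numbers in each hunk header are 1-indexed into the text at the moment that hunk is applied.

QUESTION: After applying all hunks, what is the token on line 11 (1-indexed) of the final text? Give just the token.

Answer: jsy

Derivation:
Hunk 1: at line 9 remove [kyo,ubad,nngip] add [wplq] -> 11 lines: qqjg ulcs sqfyu nlpn bang cyedq qao jsy czrwh wplq bafp
Hunk 2: at line 4 remove [cyedq] add [ybzze,rktg] -> 12 lines: qqjg ulcs sqfyu nlpn bang ybzze rktg qao jsy czrwh wplq bafp
Hunk 3: at line 6 remove [rktg] add [cub,yetf] -> 13 lines: qqjg ulcs sqfyu nlpn bang ybzze cub yetf qao jsy czrwh wplq bafp
Hunk 4: at line 4 remove [bang,ybzze] add [kub,sninz,efyq] -> 14 lines: qqjg ulcs sqfyu nlpn kub sninz efyq cub yetf qao jsy czrwh wplq bafp
Hunk 5: at line 5 remove [efyq,cub] add [gjuna,fhiv,uxbu] -> 15 lines: qqjg ulcs sqfyu nlpn kub sninz gjuna fhiv uxbu yetf qao jsy czrwh wplq bafp
Hunk 6: at line 8 remove [yetf,qao] add [ezm] -> 14 lines: qqjg ulcs sqfyu nlpn kub sninz gjuna fhiv uxbu ezm jsy czrwh wplq bafp
Final line 11: jsy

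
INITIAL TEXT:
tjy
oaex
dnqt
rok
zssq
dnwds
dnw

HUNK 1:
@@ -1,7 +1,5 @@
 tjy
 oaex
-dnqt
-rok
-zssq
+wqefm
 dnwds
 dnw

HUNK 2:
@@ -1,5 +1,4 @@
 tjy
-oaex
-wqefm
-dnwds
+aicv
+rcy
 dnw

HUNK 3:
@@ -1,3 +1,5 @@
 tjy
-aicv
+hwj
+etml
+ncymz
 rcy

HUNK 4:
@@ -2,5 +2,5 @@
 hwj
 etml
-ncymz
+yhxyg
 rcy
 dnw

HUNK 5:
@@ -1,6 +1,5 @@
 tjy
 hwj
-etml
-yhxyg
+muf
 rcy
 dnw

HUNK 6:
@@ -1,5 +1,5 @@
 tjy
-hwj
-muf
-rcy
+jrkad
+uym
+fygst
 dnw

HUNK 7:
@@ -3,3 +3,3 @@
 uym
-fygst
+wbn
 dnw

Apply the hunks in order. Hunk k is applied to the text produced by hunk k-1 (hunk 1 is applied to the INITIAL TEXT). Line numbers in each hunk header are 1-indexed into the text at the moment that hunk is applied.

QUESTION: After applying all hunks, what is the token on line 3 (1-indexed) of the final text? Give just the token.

Hunk 1: at line 1 remove [dnqt,rok,zssq] add [wqefm] -> 5 lines: tjy oaex wqefm dnwds dnw
Hunk 2: at line 1 remove [oaex,wqefm,dnwds] add [aicv,rcy] -> 4 lines: tjy aicv rcy dnw
Hunk 3: at line 1 remove [aicv] add [hwj,etml,ncymz] -> 6 lines: tjy hwj etml ncymz rcy dnw
Hunk 4: at line 2 remove [ncymz] add [yhxyg] -> 6 lines: tjy hwj etml yhxyg rcy dnw
Hunk 5: at line 1 remove [etml,yhxyg] add [muf] -> 5 lines: tjy hwj muf rcy dnw
Hunk 6: at line 1 remove [hwj,muf,rcy] add [jrkad,uym,fygst] -> 5 lines: tjy jrkad uym fygst dnw
Hunk 7: at line 3 remove [fygst] add [wbn] -> 5 lines: tjy jrkad uym wbn dnw
Final line 3: uym

Answer: uym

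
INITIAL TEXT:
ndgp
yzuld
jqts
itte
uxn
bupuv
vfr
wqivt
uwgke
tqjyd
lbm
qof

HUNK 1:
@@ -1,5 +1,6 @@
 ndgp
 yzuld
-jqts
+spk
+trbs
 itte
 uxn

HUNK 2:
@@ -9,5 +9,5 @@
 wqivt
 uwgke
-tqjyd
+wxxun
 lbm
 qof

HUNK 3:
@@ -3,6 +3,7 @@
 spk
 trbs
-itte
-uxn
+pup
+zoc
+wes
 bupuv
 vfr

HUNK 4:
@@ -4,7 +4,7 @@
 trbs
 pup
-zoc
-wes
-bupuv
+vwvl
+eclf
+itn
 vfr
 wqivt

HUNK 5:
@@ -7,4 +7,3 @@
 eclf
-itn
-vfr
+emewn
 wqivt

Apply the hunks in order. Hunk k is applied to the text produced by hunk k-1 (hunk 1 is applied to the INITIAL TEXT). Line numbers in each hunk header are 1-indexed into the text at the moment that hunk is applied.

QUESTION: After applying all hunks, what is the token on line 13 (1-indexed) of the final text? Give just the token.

Answer: qof

Derivation:
Hunk 1: at line 1 remove [jqts] add [spk,trbs] -> 13 lines: ndgp yzuld spk trbs itte uxn bupuv vfr wqivt uwgke tqjyd lbm qof
Hunk 2: at line 9 remove [tqjyd] add [wxxun] -> 13 lines: ndgp yzuld spk trbs itte uxn bupuv vfr wqivt uwgke wxxun lbm qof
Hunk 3: at line 3 remove [itte,uxn] add [pup,zoc,wes] -> 14 lines: ndgp yzuld spk trbs pup zoc wes bupuv vfr wqivt uwgke wxxun lbm qof
Hunk 4: at line 4 remove [zoc,wes,bupuv] add [vwvl,eclf,itn] -> 14 lines: ndgp yzuld spk trbs pup vwvl eclf itn vfr wqivt uwgke wxxun lbm qof
Hunk 5: at line 7 remove [itn,vfr] add [emewn] -> 13 lines: ndgp yzuld spk trbs pup vwvl eclf emewn wqivt uwgke wxxun lbm qof
Final line 13: qof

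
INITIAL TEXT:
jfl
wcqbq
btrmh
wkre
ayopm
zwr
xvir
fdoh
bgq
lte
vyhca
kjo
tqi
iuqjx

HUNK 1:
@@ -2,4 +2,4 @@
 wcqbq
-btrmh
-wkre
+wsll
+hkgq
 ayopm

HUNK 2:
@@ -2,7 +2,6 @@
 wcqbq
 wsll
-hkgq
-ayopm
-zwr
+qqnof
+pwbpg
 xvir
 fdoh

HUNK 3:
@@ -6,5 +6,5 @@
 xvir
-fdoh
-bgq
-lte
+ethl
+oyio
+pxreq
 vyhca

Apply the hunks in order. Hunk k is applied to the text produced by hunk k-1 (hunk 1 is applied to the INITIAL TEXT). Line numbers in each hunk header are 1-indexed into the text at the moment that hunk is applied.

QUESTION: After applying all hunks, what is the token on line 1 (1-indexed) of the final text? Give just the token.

Answer: jfl

Derivation:
Hunk 1: at line 2 remove [btrmh,wkre] add [wsll,hkgq] -> 14 lines: jfl wcqbq wsll hkgq ayopm zwr xvir fdoh bgq lte vyhca kjo tqi iuqjx
Hunk 2: at line 2 remove [hkgq,ayopm,zwr] add [qqnof,pwbpg] -> 13 lines: jfl wcqbq wsll qqnof pwbpg xvir fdoh bgq lte vyhca kjo tqi iuqjx
Hunk 3: at line 6 remove [fdoh,bgq,lte] add [ethl,oyio,pxreq] -> 13 lines: jfl wcqbq wsll qqnof pwbpg xvir ethl oyio pxreq vyhca kjo tqi iuqjx
Final line 1: jfl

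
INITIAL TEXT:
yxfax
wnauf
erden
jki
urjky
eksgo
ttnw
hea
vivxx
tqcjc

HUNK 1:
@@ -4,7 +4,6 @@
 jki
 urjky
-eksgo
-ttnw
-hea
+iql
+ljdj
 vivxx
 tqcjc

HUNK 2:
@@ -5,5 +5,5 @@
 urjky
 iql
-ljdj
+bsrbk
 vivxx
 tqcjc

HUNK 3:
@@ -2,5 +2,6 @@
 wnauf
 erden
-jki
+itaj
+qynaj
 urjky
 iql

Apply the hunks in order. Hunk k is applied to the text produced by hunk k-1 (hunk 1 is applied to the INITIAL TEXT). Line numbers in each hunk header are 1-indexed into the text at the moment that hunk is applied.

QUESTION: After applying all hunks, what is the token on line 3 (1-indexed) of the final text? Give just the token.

Hunk 1: at line 4 remove [eksgo,ttnw,hea] add [iql,ljdj] -> 9 lines: yxfax wnauf erden jki urjky iql ljdj vivxx tqcjc
Hunk 2: at line 5 remove [ljdj] add [bsrbk] -> 9 lines: yxfax wnauf erden jki urjky iql bsrbk vivxx tqcjc
Hunk 3: at line 2 remove [jki] add [itaj,qynaj] -> 10 lines: yxfax wnauf erden itaj qynaj urjky iql bsrbk vivxx tqcjc
Final line 3: erden

Answer: erden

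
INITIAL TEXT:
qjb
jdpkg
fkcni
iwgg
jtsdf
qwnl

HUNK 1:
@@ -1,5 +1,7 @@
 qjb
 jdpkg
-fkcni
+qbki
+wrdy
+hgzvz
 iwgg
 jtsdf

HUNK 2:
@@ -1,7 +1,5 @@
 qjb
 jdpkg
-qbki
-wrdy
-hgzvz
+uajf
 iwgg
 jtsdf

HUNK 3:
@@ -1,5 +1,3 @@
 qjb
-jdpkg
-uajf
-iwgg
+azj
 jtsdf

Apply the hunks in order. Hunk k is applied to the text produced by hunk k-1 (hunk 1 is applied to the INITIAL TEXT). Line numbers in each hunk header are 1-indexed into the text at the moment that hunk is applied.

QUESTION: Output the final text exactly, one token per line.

Hunk 1: at line 1 remove [fkcni] add [qbki,wrdy,hgzvz] -> 8 lines: qjb jdpkg qbki wrdy hgzvz iwgg jtsdf qwnl
Hunk 2: at line 1 remove [qbki,wrdy,hgzvz] add [uajf] -> 6 lines: qjb jdpkg uajf iwgg jtsdf qwnl
Hunk 3: at line 1 remove [jdpkg,uajf,iwgg] add [azj] -> 4 lines: qjb azj jtsdf qwnl

Answer: qjb
azj
jtsdf
qwnl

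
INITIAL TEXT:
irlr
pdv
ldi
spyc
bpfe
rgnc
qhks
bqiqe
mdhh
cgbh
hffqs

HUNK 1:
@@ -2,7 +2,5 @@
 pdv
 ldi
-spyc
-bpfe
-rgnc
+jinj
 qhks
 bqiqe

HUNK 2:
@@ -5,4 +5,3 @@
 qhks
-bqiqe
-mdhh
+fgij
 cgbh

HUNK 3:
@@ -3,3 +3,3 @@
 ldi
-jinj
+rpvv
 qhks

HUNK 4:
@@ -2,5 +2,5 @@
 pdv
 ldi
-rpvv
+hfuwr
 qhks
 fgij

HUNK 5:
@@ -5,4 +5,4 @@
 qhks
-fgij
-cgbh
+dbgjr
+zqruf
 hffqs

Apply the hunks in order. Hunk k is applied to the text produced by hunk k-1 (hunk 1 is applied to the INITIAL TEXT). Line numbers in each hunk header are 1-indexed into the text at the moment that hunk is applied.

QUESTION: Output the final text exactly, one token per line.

Answer: irlr
pdv
ldi
hfuwr
qhks
dbgjr
zqruf
hffqs

Derivation:
Hunk 1: at line 2 remove [spyc,bpfe,rgnc] add [jinj] -> 9 lines: irlr pdv ldi jinj qhks bqiqe mdhh cgbh hffqs
Hunk 2: at line 5 remove [bqiqe,mdhh] add [fgij] -> 8 lines: irlr pdv ldi jinj qhks fgij cgbh hffqs
Hunk 3: at line 3 remove [jinj] add [rpvv] -> 8 lines: irlr pdv ldi rpvv qhks fgij cgbh hffqs
Hunk 4: at line 2 remove [rpvv] add [hfuwr] -> 8 lines: irlr pdv ldi hfuwr qhks fgij cgbh hffqs
Hunk 5: at line 5 remove [fgij,cgbh] add [dbgjr,zqruf] -> 8 lines: irlr pdv ldi hfuwr qhks dbgjr zqruf hffqs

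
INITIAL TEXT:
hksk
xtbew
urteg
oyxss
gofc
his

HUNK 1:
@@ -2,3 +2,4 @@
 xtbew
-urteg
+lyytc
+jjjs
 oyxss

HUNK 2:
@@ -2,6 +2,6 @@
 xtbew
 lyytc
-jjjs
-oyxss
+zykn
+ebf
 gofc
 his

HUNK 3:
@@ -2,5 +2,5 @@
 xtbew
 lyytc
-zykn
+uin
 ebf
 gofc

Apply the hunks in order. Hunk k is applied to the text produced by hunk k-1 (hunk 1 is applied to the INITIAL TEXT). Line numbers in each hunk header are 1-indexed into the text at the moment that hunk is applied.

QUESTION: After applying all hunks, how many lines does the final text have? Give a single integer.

Answer: 7

Derivation:
Hunk 1: at line 2 remove [urteg] add [lyytc,jjjs] -> 7 lines: hksk xtbew lyytc jjjs oyxss gofc his
Hunk 2: at line 2 remove [jjjs,oyxss] add [zykn,ebf] -> 7 lines: hksk xtbew lyytc zykn ebf gofc his
Hunk 3: at line 2 remove [zykn] add [uin] -> 7 lines: hksk xtbew lyytc uin ebf gofc his
Final line count: 7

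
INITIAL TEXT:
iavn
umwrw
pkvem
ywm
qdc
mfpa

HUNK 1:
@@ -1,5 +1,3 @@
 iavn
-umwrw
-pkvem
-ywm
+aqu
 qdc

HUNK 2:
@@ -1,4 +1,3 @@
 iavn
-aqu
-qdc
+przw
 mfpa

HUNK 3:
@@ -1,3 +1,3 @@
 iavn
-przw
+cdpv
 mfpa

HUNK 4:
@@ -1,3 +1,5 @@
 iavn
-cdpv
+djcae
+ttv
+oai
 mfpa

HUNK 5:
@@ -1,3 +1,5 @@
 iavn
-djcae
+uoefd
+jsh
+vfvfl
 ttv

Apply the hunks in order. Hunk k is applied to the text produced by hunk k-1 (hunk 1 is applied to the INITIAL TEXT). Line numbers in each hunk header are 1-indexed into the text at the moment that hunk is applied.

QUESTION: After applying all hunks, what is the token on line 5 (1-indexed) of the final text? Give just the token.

Hunk 1: at line 1 remove [umwrw,pkvem,ywm] add [aqu] -> 4 lines: iavn aqu qdc mfpa
Hunk 2: at line 1 remove [aqu,qdc] add [przw] -> 3 lines: iavn przw mfpa
Hunk 3: at line 1 remove [przw] add [cdpv] -> 3 lines: iavn cdpv mfpa
Hunk 4: at line 1 remove [cdpv] add [djcae,ttv,oai] -> 5 lines: iavn djcae ttv oai mfpa
Hunk 5: at line 1 remove [djcae] add [uoefd,jsh,vfvfl] -> 7 lines: iavn uoefd jsh vfvfl ttv oai mfpa
Final line 5: ttv

Answer: ttv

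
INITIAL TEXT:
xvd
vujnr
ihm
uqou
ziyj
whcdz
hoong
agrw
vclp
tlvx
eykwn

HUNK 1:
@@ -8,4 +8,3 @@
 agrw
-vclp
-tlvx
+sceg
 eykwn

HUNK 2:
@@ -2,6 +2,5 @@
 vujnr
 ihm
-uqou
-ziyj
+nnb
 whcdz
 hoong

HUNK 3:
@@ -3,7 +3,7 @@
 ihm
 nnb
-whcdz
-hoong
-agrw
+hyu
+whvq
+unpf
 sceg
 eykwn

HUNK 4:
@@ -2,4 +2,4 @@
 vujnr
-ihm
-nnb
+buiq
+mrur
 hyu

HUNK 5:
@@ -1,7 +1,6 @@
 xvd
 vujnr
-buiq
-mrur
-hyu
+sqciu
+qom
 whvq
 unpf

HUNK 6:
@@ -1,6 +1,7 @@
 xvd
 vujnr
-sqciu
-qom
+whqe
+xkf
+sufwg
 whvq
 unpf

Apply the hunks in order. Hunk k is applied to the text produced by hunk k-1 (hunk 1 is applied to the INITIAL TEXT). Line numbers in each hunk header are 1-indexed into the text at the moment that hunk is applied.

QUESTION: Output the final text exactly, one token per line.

Hunk 1: at line 8 remove [vclp,tlvx] add [sceg] -> 10 lines: xvd vujnr ihm uqou ziyj whcdz hoong agrw sceg eykwn
Hunk 2: at line 2 remove [uqou,ziyj] add [nnb] -> 9 lines: xvd vujnr ihm nnb whcdz hoong agrw sceg eykwn
Hunk 3: at line 3 remove [whcdz,hoong,agrw] add [hyu,whvq,unpf] -> 9 lines: xvd vujnr ihm nnb hyu whvq unpf sceg eykwn
Hunk 4: at line 2 remove [ihm,nnb] add [buiq,mrur] -> 9 lines: xvd vujnr buiq mrur hyu whvq unpf sceg eykwn
Hunk 5: at line 1 remove [buiq,mrur,hyu] add [sqciu,qom] -> 8 lines: xvd vujnr sqciu qom whvq unpf sceg eykwn
Hunk 6: at line 1 remove [sqciu,qom] add [whqe,xkf,sufwg] -> 9 lines: xvd vujnr whqe xkf sufwg whvq unpf sceg eykwn

Answer: xvd
vujnr
whqe
xkf
sufwg
whvq
unpf
sceg
eykwn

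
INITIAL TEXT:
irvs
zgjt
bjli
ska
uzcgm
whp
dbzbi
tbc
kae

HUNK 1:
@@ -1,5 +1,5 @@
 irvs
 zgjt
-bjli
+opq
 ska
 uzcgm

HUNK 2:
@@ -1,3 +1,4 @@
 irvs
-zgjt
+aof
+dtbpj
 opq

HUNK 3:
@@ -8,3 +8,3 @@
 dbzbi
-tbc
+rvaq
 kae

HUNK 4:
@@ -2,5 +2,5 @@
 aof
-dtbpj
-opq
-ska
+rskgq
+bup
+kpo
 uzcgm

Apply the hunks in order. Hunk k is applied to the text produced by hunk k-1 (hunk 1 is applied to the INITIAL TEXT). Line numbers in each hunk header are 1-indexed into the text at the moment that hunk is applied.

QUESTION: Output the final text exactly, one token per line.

Answer: irvs
aof
rskgq
bup
kpo
uzcgm
whp
dbzbi
rvaq
kae

Derivation:
Hunk 1: at line 1 remove [bjli] add [opq] -> 9 lines: irvs zgjt opq ska uzcgm whp dbzbi tbc kae
Hunk 2: at line 1 remove [zgjt] add [aof,dtbpj] -> 10 lines: irvs aof dtbpj opq ska uzcgm whp dbzbi tbc kae
Hunk 3: at line 8 remove [tbc] add [rvaq] -> 10 lines: irvs aof dtbpj opq ska uzcgm whp dbzbi rvaq kae
Hunk 4: at line 2 remove [dtbpj,opq,ska] add [rskgq,bup,kpo] -> 10 lines: irvs aof rskgq bup kpo uzcgm whp dbzbi rvaq kae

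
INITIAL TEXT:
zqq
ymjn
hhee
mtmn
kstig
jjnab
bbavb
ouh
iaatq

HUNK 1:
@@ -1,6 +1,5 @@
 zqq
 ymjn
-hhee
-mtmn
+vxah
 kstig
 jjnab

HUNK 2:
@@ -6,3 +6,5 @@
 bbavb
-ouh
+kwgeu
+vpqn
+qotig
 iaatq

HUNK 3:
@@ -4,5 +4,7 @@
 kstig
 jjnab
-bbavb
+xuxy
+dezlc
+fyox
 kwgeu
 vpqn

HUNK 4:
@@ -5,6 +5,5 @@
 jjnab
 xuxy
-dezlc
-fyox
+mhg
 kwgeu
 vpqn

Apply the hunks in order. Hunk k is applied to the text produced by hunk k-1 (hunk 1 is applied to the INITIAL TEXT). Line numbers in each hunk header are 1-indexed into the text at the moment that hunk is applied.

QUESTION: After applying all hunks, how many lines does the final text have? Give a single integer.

Hunk 1: at line 1 remove [hhee,mtmn] add [vxah] -> 8 lines: zqq ymjn vxah kstig jjnab bbavb ouh iaatq
Hunk 2: at line 6 remove [ouh] add [kwgeu,vpqn,qotig] -> 10 lines: zqq ymjn vxah kstig jjnab bbavb kwgeu vpqn qotig iaatq
Hunk 3: at line 4 remove [bbavb] add [xuxy,dezlc,fyox] -> 12 lines: zqq ymjn vxah kstig jjnab xuxy dezlc fyox kwgeu vpqn qotig iaatq
Hunk 4: at line 5 remove [dezlc,fyox] add [mhg] -> 11 lines: zqq ymjn vxah kstig jjnab xuxy mhg kwgeu vpqn qotig iaatq
Final line count: 11

Answer: 11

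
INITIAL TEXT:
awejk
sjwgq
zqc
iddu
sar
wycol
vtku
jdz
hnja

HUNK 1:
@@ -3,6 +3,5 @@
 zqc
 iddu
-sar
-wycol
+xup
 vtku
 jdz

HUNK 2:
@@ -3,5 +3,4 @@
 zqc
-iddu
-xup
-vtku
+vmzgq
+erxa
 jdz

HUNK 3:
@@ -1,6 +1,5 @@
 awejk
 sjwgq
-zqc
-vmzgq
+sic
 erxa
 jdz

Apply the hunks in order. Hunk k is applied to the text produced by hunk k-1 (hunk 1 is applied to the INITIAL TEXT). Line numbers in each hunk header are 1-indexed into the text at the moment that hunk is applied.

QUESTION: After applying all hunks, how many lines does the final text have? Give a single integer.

Hunk 1: at line 3 remove [sar,wycol] add [xup] -> 8 lines: awejk sjwgq zqc iddu xup vtku jdz hnja
Hunk 2: at line 3 remove [iddu,xup,vtku] add [vmzgq,erxa] -> 7 lines: awejk sjwgq zqc vmzgq erxa jdz hnja
Hunk 3: at line 1 remove [zqc,vmzgq] add [sic] -> 6 lines: awejk sjwgq sic erxa jdz hnja
Final line count: 6

Answer: 6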